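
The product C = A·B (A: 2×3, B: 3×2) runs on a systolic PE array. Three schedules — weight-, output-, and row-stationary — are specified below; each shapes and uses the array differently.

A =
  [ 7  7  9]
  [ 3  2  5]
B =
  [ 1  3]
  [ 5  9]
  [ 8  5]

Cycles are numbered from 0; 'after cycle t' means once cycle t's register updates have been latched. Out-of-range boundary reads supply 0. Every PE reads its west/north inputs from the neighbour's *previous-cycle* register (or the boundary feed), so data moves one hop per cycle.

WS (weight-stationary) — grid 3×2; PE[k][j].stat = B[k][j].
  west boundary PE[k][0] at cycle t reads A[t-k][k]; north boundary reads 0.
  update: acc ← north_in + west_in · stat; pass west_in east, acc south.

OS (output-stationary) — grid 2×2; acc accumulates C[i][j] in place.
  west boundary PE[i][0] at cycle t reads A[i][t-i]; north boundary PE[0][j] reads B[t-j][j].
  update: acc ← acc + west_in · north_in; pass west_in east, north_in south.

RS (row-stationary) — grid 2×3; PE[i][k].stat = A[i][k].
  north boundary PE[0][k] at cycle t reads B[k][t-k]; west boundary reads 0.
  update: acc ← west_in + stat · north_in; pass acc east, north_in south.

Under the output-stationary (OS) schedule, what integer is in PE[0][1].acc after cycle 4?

OS 2×2: PE[0][1] cycle-by-cycle (with neighbour feeds):
  t=0 PE[0][0]: acc=7 h=7 v=1
  t=0 PE[0][1]: acc=0 h=0 v=0
  t=1 PE[0][0]: acc=42 h=7 v=5
  t=1 PE[0][1]: acc=21 h=7 v=3
  t=2 PE[0][0]: acc=114 h=9 v=8
  t=2 PE[0][1]: acc=84 h=7 v=9
  t=3 PE[0][0]: acc=114 h=0 v=0
  t=3 PE[0][1]: acc=129 h=9 v=5
  t=4 PE[0][0]: acc=114 h=0 v=0
  t=4 PE[0][1]: acc=129 h=0 v=0

PE[0][1].acc = 129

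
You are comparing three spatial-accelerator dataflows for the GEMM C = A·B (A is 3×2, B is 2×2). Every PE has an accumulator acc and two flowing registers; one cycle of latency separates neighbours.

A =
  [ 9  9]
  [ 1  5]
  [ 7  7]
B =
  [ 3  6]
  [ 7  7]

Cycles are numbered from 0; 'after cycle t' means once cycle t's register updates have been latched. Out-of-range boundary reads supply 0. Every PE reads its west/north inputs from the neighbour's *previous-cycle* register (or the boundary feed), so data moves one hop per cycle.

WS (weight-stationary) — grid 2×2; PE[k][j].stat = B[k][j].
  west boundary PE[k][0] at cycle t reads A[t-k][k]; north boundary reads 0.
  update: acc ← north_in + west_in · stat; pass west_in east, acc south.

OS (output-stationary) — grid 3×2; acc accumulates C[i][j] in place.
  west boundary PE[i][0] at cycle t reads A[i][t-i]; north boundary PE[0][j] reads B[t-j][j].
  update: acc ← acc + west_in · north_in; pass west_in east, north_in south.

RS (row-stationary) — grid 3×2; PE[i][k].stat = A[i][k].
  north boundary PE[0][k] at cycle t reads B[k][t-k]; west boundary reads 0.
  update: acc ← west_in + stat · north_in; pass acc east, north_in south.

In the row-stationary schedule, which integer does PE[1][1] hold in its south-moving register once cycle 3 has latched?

Tracing RS — 3×2 array, target PE[1][1]:
  cycle 0: PE[0][1] → acc 0, east 0, south 0
  cycle 0: PE[1][0] → acc 0, east 0, south 0
  cycle 0: PE[1][1] → acc 0, east 0, south 0
  cycle 1: PE[0][1] → acc 90, east 90, south 7
  cycle 1: PE[1][0] → acc 3, east 3, south 3
  cycle 1: PE[1][1] → acc 0, east 0, south 0
  cycle 2: PE[0][1] → acc 117, east 117, south 7
  cycle 2: PE[1][0] → acc 6, east 6, south 6
  cycle 2: PE[1][1] → acc 38, east 38, south 7
  cycle 3: PE[0][1] → acc 0, east 0, south 0
  cycle 3: PE[1][0] → acc 0, east 0, south 0
  cycle 3: PE[1][1] → acc 41, east 41, south 7

register = 7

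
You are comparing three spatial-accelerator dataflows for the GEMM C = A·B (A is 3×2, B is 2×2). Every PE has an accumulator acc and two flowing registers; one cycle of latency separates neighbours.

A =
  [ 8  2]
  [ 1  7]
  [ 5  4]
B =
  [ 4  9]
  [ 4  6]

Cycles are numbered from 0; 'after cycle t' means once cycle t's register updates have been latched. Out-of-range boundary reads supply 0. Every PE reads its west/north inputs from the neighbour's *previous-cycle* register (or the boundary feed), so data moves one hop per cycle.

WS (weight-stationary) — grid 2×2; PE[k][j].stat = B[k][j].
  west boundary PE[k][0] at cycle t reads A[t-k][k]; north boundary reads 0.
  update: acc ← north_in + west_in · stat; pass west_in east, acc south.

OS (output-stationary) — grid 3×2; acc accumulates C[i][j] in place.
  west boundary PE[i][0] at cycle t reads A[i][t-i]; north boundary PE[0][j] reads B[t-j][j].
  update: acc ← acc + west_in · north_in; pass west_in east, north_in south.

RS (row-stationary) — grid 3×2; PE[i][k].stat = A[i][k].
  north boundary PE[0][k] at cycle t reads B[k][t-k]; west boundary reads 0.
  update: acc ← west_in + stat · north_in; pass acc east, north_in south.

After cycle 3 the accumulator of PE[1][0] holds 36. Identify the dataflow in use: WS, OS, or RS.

dataflow = WS

— WS: 2×2; PE[1][0] trace:
  0: (1,0).acc=0  regs=<0,0>
  1: (1,0).acc=40  regs=<2,40>
  2: (1,0).acc=32  regs=<7,32>
  3: (1,0).acc=36  regs=<4,36>
— OS: 3×2; PE[1][0] trace:
  0: (1,0).acc=0  regs=<0,0>
  1: (1,0).acc=4  regs=<1,4>
  2: (1,0).acc=32  regs=<7,4>
  3: (1,0).acc=32  regs=<0,0>
— RS: 3×2; PE[1][0] trace:
  0: (1,0).acc=0  regs=<0,0>
  1: (1,0).acc=4  regs=<4,4>
  2: (1,0).acc=9  regs=<9,9>
  3: (1,0).acc=0  regs=<0,0>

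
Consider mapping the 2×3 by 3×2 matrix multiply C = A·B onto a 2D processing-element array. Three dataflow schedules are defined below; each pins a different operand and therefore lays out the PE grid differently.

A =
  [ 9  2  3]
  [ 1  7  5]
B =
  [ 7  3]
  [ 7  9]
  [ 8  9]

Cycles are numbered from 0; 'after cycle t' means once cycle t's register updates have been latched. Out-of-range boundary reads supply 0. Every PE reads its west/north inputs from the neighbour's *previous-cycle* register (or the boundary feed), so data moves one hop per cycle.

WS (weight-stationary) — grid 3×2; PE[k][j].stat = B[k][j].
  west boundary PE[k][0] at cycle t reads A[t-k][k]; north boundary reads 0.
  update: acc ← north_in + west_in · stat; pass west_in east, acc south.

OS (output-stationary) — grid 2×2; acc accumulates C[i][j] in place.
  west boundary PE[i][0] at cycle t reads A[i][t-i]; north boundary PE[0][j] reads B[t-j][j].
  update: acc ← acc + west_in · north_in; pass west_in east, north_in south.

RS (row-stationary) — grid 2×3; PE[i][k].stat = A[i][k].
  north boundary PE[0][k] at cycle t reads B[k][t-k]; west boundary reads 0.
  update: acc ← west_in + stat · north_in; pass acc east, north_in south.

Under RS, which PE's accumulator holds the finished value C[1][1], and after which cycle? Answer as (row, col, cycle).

(row, col, cycle) = (1, 2, 4)

RS — PE[1][2] is where C[1][1] collects:
  cycle 0: PE[1][2] → acc 0, east 0, south 0
  cycle 1: PE[1][2] → acc 0, east 0, south 0
  cycle 2: PE[1][2] → acc 0, east 0, south 0
  cycle 3: PE[1][2] → acc 96, east 96, south 8
  cycle 4: PE[1][2] → acc 111, east 111, south 9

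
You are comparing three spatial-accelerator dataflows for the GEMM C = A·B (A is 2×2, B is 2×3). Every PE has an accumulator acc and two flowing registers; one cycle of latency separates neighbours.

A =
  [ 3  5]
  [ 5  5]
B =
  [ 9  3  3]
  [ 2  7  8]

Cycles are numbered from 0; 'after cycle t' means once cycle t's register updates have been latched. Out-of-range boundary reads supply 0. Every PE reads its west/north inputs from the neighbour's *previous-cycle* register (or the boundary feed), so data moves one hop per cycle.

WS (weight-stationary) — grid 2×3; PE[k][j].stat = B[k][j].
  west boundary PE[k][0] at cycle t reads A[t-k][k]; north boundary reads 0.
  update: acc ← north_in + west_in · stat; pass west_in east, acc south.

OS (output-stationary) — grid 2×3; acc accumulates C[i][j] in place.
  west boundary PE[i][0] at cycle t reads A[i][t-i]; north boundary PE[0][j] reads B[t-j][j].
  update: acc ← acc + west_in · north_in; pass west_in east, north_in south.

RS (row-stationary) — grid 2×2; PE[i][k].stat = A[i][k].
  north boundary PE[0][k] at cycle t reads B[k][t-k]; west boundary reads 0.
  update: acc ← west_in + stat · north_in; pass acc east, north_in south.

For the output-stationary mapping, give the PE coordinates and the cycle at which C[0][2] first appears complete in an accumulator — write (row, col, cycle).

(row, col, cycle) = (0, 2, 3)

OS: C[0][2] accumulates in PE[0][2]:
  step 0 · PE0,2: acc=0; fwd→0 fwd↓0
  step 1 · PE0,2: acc=0; fwd→0 fwd↓0
  step 2 · PE0,2: acc=9; fwd→3 fwd↓3
  step 3 · PE0,2: acc=49; fwd→5 fwd↓8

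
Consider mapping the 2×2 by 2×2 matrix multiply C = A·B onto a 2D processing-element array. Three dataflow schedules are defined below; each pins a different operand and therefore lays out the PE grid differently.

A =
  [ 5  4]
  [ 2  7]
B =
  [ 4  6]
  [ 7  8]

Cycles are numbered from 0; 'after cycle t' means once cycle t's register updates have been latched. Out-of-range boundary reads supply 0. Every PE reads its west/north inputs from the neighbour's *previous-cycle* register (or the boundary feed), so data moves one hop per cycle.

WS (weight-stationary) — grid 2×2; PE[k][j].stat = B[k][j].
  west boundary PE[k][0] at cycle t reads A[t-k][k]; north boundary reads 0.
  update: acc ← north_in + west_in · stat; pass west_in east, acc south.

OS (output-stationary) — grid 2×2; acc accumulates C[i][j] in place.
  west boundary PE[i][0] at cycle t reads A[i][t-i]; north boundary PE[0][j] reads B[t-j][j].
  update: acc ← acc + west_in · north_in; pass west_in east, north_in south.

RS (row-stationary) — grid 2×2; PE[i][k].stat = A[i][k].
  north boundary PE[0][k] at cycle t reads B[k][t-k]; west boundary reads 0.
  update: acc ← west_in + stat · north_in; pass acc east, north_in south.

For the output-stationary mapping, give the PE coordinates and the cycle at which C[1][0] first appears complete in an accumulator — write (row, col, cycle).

(row, col, cycle) = (1, 0, 2)

OS — PE[1][0] is where C[1][0] collects:
  after 0 — PE[1][0] acc=0, pass-E 0, pass-S 0
  after 1 — PE[1][0] acc=8, pass-E 2, pass-S 4
  after 2 — PE[1][0] acc=57, pass-E 7, pass-S 7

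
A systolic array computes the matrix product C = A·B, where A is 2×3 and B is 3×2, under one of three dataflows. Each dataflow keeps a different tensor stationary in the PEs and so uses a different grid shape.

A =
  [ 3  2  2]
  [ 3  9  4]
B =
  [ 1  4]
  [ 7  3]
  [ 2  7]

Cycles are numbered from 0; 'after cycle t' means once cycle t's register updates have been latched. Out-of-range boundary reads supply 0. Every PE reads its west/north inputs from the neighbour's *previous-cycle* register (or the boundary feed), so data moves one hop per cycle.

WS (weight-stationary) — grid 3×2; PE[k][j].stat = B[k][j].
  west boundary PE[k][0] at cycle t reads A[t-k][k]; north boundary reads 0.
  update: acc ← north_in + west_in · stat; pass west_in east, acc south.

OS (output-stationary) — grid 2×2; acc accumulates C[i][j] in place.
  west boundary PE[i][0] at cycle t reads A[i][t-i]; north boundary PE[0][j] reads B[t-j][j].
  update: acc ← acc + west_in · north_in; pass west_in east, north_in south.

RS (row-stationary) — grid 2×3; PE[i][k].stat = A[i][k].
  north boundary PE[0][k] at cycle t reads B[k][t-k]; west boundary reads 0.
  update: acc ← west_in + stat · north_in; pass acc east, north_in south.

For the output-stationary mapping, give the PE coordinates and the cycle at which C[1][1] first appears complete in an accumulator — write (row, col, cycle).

OS — PE[1][1] is where C[1][1] collects:
  @0  [1,1]  acc 0  |  →0  ↓0
  @1  [1,1]  acc 0  |  →0  ↓0
  @2  [1,1]  acc 12  |  →3  ↓4
  @3  [1,1]  acc 39  |  →9  ↓3
  @4  [1,1]  acc 67  |  →4  ↓7

(row, col, cycle) = (1, 1, 4)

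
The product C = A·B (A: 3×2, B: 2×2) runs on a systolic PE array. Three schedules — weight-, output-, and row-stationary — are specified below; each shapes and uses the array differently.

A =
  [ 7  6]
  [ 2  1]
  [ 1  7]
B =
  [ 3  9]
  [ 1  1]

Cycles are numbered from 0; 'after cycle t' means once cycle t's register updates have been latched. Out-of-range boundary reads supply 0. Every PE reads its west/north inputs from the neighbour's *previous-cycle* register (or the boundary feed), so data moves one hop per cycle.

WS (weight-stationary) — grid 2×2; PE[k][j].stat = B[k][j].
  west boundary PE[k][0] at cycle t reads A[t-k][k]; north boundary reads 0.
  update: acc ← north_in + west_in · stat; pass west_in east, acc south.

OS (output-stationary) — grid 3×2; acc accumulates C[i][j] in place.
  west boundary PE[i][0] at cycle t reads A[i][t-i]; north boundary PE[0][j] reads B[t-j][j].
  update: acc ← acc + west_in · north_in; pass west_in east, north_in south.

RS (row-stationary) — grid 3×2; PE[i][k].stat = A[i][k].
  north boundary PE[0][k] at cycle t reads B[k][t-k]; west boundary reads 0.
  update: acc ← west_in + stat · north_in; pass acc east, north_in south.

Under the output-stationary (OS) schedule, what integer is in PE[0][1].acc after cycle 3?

OS 3×2: PE[0][1] cycle-by-cycle (with neighbour feeds):
  step 0 · PE0,0: acc=21; fwd→7 fwd↓3
  step 0 · PE0,1: acc=0; fwd→0 fwd↓0
  step 1 · PE0,0: acc=27; fwd→6 fwd↓1
  step 1 · PE0,1: acc=63; fwd→7 fwd↓9
  step 2 · PE0,0: acc=27; fwd→0 fwd↓0
  step 2 · PE0,1: acc=69; fwd→6 fwd↓1
  step 3 · PE0,0: acc=27; fwd→0 fwd↓0
  step 3 · PE0,1: acc=69; fwd→0 fwd↓0

PE[0][1].acc = 69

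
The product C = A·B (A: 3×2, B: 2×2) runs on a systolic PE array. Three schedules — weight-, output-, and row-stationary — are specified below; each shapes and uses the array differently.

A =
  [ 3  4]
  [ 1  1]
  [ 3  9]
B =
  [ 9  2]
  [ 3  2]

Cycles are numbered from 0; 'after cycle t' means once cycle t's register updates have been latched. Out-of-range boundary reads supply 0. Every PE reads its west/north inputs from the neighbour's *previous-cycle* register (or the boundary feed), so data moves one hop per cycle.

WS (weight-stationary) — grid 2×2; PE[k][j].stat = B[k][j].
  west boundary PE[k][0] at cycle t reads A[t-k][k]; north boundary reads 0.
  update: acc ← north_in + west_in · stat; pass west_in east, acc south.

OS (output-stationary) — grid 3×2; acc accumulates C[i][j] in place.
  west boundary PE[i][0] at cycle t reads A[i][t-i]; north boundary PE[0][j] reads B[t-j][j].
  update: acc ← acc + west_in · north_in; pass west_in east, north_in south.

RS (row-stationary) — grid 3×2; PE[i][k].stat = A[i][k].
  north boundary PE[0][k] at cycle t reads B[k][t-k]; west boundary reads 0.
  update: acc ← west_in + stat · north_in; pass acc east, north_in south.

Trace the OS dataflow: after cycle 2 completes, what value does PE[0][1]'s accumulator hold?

OS (3×2). Following PE[0][1] plus its west/north inputs:
  c0 r0c0: 27 / 3 / 9
  c0 r0c1: 0 / 0 / 0
  c1 r0c0: 39 / 4 / 3
  c1 r0c1: 6 / 3 / 2
  c2 r0c0: 39 / 0 / 0
  c2 r0c1: 14 / 4 / 2

PE[0][1].acc = 14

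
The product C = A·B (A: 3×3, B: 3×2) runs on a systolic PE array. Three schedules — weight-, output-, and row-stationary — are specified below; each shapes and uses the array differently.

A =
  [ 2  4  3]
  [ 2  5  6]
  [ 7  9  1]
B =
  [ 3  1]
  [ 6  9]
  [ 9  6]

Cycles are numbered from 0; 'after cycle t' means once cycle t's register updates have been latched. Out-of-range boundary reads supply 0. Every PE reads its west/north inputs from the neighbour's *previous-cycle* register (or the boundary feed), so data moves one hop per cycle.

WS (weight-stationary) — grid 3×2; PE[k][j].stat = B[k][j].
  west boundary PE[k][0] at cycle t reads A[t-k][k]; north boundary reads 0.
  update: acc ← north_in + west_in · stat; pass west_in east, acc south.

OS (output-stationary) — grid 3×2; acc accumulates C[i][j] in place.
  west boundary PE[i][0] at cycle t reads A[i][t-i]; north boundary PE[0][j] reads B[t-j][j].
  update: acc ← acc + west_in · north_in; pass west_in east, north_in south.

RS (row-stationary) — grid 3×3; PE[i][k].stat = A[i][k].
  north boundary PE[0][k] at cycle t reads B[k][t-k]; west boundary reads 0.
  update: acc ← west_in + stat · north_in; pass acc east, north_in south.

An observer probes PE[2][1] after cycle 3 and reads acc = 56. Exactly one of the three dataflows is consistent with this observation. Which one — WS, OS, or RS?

— WS: 3×2; PE[2][1] trace:
  t=0 PE[2][1]: acc=0 h=0 v=0
  t=1 PE[2][1]: acc=0 h=0 v=0
  t=2 PE[2][1]: acc=0 h=0 v=0
  t=3 PE[2][1]: acc=56 h=3 v=56
— OS: 3×2; PE[2][1] trace:
  t=0 PE[2][1]: acc=0 h=0 v=0
  t=1 PE[2][1]: acc=0 h=0 v=0
  t=2 PE[2][1]: acc=0 h=0 v=0
  t=3 PE[2][1]: acc=7 h=7 v=1
— RS: 3×3; PE[2][1] trace:
  t=0 PE[2][1]: acc=0 h=0 v=0
  t=1 PE[2][1]: acc=0 h=0 v=0
  t=2 PE[2][1]: acc=0 h=0 v=0
  t=3 PE[2][1]: acc=75 h=75 v=6

dataflow = WS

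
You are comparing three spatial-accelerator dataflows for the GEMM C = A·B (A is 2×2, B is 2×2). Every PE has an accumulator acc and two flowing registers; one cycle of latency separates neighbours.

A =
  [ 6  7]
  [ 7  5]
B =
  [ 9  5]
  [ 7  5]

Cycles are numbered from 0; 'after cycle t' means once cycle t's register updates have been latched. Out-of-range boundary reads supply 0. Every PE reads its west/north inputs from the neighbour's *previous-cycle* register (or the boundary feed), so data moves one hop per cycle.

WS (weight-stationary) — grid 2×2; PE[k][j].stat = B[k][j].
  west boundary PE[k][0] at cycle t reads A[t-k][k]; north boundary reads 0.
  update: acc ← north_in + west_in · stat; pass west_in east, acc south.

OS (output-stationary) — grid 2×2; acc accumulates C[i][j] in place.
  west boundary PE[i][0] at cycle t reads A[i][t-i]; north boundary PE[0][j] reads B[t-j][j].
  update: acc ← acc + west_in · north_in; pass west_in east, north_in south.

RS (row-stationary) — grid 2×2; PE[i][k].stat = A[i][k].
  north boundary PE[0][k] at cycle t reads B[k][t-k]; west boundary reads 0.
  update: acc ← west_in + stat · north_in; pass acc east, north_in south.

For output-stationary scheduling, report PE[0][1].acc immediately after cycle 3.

OS (2×2). Following PE[0][1] plus its west/north inputs:
  c0 r0c0: 54 / 6 / 9
  c0 r0c1: 0 / 0 / 0
  c1 r0c0: 103 / 7 / 7
  c1 r0c1: 30 / 6 / 5
  c2 r0c0: 103 / 0 / 0
  c2 r0c1: 65 / 7 / 5
  c3 r0c0: 103 / 0 / 0
  c3 r0c1: 65 / 0 / 0

PE[0][1].acc = 65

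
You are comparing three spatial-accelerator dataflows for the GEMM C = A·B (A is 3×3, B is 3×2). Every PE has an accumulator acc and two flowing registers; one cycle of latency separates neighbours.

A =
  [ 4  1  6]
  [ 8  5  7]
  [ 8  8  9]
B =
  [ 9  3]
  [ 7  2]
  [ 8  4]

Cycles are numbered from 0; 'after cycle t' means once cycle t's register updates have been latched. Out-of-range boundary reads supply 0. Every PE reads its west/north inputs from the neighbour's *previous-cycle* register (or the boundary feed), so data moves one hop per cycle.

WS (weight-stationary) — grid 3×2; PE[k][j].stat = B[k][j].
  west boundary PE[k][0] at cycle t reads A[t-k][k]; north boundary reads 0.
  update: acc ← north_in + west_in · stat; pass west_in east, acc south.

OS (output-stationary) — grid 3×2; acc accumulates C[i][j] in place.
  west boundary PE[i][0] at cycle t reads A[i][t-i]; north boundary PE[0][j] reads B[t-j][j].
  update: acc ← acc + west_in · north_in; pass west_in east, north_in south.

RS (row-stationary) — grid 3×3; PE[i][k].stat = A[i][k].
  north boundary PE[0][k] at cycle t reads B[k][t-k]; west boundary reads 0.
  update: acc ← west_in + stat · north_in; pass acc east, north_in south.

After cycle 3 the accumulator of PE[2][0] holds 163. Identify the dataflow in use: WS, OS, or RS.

dataflow = WS

Under WS (3×2), PE[2][0]:
  c0 r2c0: 0 / 0 / 0
  c1 r2c0: 0 / 0 / 0
  c2 r2c0: 91 / 6 / 91
  c3 r2c0: 163 / 7 / 163
Under OS (3×2), PE[2][0]:
  c0 r2c0: 0 / 0 / 0
  c1 r2c0: 0 / 0 / 0
  c2 r2c0: 72 / 8 / 9
  c3 r2c0: 128 / 8 / 7
Under RS (3×3), PE[2][0]:
  c0 r2c0: 0 / 0 / 0
  c1 r2c0: 0 / 0 / 0
  c2 r2c0: 72 / 72 / 9
  c3 r2c0: 24 / 24 / 3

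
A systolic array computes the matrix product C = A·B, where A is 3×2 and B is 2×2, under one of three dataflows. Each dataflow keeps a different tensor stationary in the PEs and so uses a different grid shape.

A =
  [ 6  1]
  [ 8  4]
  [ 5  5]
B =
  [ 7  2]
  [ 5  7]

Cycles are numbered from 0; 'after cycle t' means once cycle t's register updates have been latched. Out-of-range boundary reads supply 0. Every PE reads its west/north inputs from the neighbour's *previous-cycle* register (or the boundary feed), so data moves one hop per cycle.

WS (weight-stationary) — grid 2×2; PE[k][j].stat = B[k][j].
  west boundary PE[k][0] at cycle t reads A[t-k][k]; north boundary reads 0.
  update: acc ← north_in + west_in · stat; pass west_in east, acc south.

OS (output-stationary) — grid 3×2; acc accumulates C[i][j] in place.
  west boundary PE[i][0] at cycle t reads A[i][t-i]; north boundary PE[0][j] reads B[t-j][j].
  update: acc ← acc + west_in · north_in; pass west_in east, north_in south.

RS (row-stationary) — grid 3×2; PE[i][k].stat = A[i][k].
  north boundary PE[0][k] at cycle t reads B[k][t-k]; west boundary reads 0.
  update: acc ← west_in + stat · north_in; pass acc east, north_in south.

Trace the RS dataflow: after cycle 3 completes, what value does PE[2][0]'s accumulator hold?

PE[2][0].acc = 10

RS on a 3×2 grid — tracing PE[2][0] and its feeders:
  cycle 0: PE[1][0] → acc 0, east 0, south 0
  cycle 0: PE[2][0] → acc 0, east 0, south 0
  cycle 1: PE[1][0] → acc 56, east 56, south 7
  cycle 1: PE[2][0] → acc 0, east 0, south 0
  cycle 2: PE[1][0] → acc 16, east 16, south 2
  cycle 2: PE[2][0] → acc 35, east 35, south 7
  cycle 3: PE[1][0] → acc 0, east 0, south 0
  cycle 3: PE[2][0] → acc 10, east 10, south 2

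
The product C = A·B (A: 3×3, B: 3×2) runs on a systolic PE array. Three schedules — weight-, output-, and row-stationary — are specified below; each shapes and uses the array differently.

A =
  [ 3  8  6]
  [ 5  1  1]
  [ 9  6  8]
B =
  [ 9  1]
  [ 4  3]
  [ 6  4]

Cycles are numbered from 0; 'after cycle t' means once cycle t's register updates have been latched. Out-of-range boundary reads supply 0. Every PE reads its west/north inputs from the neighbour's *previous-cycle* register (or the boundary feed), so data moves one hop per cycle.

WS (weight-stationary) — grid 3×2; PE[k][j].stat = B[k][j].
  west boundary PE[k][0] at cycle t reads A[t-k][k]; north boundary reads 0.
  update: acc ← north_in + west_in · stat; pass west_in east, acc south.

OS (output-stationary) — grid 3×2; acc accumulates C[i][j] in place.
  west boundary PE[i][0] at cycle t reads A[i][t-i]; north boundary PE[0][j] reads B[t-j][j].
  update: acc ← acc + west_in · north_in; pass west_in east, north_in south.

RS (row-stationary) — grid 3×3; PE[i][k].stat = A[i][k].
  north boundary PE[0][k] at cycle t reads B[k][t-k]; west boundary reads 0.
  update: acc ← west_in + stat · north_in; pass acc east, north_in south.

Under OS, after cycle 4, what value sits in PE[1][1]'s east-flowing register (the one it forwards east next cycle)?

register = 1

Tracing OS — 3×2 array, target PE[1][1]:
  @0  [0,1]  acc 0  |  →0  ↓0
  @0  [1,0]  acc 0  |  →0  ↓0
  @0  [1,1]  acc 0  |  →0  ↓0
  @1  [0,1]  acc 3  |  →3  ↓1
  @1  [1,0]  acc 45  |  →5  ↓9
  @1  [1,1]  acc 0  |  →0  ↓0
  @2  [0,1]  acc 27  |  →8  ↓3
  @2  [1,0]  acc 49  |  →1  ↓4
  @2  [1,1]  acc 5  |  →5  ↓1
  @3  [0,1]  acc 51  |  →6  ↓4
  @3  [1,0]  acc 55  |  →1  ↓6
  @3  [1,1]  acc 8  |  →1  ↓3
  @4  [0,1]  acc 51  |  →0  ↓0
  @4  [1,0]  acc 55  |  →0  ↓0
  @4  [1,1]  acc 12  |  →1  ↓4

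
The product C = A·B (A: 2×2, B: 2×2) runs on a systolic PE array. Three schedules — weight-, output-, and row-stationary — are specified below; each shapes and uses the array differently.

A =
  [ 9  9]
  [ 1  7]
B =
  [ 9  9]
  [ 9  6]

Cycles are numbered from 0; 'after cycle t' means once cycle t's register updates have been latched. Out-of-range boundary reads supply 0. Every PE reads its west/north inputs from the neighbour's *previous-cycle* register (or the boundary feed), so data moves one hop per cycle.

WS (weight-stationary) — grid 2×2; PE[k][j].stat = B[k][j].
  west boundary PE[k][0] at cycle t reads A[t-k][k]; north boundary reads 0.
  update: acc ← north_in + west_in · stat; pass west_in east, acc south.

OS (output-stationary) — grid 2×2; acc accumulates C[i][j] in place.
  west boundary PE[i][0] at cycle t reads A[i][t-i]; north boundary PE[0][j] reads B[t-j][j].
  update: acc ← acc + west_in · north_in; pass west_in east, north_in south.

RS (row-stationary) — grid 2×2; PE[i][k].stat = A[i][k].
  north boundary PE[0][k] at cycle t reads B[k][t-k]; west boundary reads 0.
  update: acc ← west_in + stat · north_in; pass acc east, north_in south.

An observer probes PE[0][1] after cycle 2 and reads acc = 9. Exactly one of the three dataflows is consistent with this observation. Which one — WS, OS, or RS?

WS (2×2 grid), PE[0][1]:
  c0 r0c1: 0 / 0 / 0
  c1 r0c1: 81 / 9 / 81
  c2 r0c1: 9 / 1 / 9
OS (2×2 grid), PE[0][1]:
  c0 r0c1: 0 / 0 / 0
  c1 r0c1: 81 / 9 / 9
  c2 r0c1: 135 / 9 / 6
RS (2×2 grid), PE[0][1]:
  c0 r0c1: 0 / 0 / 0
  c1 r0c1: 162 / 162 / 9
  c2 r0c1: 135 / 135 / 6

dataflow = WS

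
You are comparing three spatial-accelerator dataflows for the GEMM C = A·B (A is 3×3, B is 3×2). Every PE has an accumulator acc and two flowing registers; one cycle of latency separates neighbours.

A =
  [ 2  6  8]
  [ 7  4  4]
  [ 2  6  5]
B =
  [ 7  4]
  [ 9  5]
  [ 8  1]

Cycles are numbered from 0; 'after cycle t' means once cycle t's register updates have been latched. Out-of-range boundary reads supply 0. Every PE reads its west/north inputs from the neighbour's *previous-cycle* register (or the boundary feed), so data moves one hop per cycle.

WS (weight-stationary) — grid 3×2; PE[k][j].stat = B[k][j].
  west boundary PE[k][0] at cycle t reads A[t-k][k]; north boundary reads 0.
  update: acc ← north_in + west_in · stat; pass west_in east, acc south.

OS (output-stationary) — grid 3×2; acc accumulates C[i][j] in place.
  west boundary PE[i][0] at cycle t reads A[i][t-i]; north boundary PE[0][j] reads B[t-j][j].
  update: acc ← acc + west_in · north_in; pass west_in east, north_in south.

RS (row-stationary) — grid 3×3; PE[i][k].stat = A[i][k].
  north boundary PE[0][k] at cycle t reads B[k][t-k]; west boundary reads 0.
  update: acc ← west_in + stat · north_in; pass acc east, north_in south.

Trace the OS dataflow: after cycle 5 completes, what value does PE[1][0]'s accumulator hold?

PE[1][0].acc = 117

OS (3×2). Following PE[1][0] plus its west/north inputs:
  @0  [0,0]  acc 14  |  →2  ↓7
  @0  [1,0]  acc 0  |  →0  ↓0
  @1  [0,0]  acc 68  |  →6  ↓9
  @1  [1,0]  acc 49  |  →7  ↓7
  @2  [0,0]  acc 132  |  →8  ↓8
  @2  [1,0]  acc 85  |  →4  ↓9
  @3  [0,0]  acc 132  |  →0  ↓0
  @3  [1,0]  acc 117  |  →4  ↓8
  @4  [0,0]  acc 132  |  →0  ↓0
  @4  [1,0]  acc 117  |  →0  ↓0
  @5  [0,0]  acc 132  |  →0  ↓0
  @5  [1,0]  acc 117  |  →0  ↓0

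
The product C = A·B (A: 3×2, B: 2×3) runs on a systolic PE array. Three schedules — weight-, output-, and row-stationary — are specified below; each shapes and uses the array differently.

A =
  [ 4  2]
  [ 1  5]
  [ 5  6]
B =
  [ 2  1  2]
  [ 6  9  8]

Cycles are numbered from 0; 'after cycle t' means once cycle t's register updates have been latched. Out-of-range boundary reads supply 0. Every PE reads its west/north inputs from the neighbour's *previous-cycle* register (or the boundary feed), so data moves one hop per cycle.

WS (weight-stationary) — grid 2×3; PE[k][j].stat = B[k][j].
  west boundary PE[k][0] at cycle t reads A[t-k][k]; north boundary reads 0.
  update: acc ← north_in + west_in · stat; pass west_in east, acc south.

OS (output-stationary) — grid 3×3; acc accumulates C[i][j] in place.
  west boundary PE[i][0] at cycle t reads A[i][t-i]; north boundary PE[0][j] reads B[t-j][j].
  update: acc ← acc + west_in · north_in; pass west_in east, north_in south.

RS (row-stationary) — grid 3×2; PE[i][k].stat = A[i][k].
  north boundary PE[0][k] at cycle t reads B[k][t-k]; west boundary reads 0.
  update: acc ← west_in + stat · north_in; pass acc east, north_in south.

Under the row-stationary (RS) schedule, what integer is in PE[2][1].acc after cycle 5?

RS 3×2: PE[2][1] cycle-by-cycle (with neighbour feeds):
  step 0 · PE1,1: acc=0; fwd→0 fwd↓0
  step 0 · PE2,0: acc=0; fwd→0 fwd↓0
  step 0 · PE2,1: acc=0; fwd→0 fwd↓0
  step 1 · PE1,1: acc=0; fwd→0 fwd↓0
  step 1 · PE2,0: acc=0; fwd→0 fwd↓0
  step 1 · PE2,1: acc=0; fwd→0 fwd↓0
  step 2 · PE1,1: acc=32; fwd→32 fwd↓6
  step 2 · PE2,0: acc=10; fwd→10 fwd↓2
  step 2 · PE2,1: acc=0; fwd→0 fwd↓0
  step 3 · PE1,1: acc=46; fwd→46 fwd↓9
  step 3 · PE2,0: acc=5; fwd→5 fwd↓1
  step 3 · PE2,1: acc=46; fwd→46 fwd↓6
  step 4 · PE1,1: acc=42; fwd→42 fwd↓8
  step 4 · PE2,0: acc=10; fwd→10 fwd↓2
  step 4 · PE2,1: acc=59; fwd→59 fwd↓9
  step 5 · PE1,1: acc=0; fwd→0 fwd↓0
  step 5 · PE2,0: acc=0; fwd→0 fwd↓0
  step 5 · PE2,1: acc=58; fwd→58 fwd↓8

PE[2][1].acc = 58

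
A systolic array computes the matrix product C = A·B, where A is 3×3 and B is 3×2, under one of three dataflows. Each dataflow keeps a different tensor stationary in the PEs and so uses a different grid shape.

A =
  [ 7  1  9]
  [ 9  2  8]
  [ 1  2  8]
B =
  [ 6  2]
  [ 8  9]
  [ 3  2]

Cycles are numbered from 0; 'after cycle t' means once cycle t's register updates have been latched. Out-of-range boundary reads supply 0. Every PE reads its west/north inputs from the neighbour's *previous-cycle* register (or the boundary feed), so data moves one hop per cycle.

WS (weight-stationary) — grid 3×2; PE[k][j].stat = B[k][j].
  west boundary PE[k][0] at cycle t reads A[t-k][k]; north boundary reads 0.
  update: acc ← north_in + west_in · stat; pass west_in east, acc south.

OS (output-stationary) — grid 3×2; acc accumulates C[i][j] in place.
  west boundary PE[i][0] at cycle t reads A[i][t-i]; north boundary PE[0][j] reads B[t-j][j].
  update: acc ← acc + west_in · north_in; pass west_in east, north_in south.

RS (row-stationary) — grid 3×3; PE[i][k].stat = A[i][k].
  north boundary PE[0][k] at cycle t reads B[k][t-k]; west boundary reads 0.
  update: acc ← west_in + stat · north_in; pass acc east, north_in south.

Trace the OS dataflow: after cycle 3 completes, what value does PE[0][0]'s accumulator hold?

OS (3×2). Following PE[0][0] plus its west/north inputs:
  after 0 — PE[0][0] acc=42, pass-E 7, pass-S 6
  after 1 — PE[0][0] acc=50, pass-E 1, pass-S 8
  after 2 — PE[0][0] acc=77, pass-E 9, pass-S 3
  after 3 — PE[0][0] acc=77, pass-E 0, pass-S 0

PE[0][0].acc = 77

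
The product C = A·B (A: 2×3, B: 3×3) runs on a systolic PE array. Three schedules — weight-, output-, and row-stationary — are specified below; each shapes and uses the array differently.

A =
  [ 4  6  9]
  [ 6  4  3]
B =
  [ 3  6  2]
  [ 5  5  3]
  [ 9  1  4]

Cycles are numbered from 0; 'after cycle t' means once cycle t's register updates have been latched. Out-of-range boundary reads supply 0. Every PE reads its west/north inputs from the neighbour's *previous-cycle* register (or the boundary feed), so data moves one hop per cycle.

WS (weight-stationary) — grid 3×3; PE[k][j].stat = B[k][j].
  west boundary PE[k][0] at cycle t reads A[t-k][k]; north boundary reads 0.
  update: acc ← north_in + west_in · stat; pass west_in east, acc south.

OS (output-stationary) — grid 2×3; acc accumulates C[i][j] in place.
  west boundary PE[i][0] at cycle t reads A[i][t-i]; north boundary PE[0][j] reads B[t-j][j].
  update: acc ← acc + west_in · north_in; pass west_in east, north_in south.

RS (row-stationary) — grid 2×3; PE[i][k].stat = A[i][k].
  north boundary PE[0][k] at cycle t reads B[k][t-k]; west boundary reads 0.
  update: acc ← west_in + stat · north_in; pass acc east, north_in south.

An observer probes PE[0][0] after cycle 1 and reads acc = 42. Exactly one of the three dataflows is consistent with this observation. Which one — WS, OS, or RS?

dataflow = OS

WS [3×3] PE[0][0] across cycles:
  c0 r0c0: 12 / 4 / 12
  c1 r0c0: 18 / 6 / 18
OS [2×3] PE[0][0] across cycles:
  c0 r0c0: 12 / 4 / 3
  c1 r0c0: 42 / 6 / 5
RS [2×3] PE[0][0] across cycles:
  c0 r0c0: 12 / 12 / 3
  c1 r0c0: 24 / 24 / 6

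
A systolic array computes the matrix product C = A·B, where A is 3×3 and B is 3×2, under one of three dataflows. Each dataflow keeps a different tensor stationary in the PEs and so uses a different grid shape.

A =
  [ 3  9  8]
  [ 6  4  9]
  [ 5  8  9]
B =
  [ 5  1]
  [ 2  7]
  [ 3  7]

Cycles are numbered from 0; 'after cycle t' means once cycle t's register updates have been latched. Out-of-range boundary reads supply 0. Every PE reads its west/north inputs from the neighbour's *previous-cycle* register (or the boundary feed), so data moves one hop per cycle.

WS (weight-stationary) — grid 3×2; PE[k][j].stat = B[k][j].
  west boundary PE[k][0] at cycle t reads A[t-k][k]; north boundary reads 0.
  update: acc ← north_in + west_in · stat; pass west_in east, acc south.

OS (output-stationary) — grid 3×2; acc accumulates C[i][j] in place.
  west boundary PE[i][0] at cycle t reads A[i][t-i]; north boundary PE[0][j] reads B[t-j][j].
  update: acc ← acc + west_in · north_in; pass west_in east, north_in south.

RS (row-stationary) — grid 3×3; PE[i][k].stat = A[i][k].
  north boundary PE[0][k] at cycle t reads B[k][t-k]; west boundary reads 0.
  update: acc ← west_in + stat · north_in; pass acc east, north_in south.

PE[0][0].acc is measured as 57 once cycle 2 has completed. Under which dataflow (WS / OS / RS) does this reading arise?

dataflow = OS

— WS: 3×2; PE[0][0] trace:
  c0 r0c0: 15 / 3 / 15
  c1 r0c0: 30 / 6 / 30
  c2 r0c0: 25 / 5 / 25
— OS: 3×2; PE[0][0] trace:
  c0 r0c0: 15 / 3 / 5
  c1 r0c0: 33 / 9 / 2
  c2 r0c0: 57 / 8 / 3
— RS: 3×3; PE[0][0] trace:
  c0 r0c0: 15 / 15 / 5
  c1 r0c0: 3 / 3 / 1
  c2 r0c0: 0 / 0 / 0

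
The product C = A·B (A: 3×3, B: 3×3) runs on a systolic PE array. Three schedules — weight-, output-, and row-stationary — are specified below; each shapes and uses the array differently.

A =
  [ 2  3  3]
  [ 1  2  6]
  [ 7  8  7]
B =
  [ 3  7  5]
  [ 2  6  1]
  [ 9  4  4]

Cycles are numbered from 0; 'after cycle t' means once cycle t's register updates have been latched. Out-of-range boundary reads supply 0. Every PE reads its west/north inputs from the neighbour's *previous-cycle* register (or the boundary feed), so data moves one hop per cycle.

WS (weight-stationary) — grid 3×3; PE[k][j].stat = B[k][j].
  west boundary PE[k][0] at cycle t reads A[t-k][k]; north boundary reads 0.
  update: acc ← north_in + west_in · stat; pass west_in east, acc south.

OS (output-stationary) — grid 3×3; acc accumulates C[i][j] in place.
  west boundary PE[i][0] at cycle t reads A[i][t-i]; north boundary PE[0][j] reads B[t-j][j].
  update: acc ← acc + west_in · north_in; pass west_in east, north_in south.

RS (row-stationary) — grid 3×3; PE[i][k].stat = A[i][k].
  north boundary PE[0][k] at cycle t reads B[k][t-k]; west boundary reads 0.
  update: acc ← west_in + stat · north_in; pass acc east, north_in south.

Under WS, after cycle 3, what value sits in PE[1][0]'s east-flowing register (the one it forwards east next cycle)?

register = 8

WS 3×3: PE[1][0] cycle-by-cycle (with neighbour feeds):
  [0] (0,0) acc=6 (h:2 v:6)
  [0] (1,0) acc=0 (h:0 v:0)
  [1] (0,0) acc=3 (h:1 v:3)
  [1] (1,0) acc=12 (h:3 v:12)
  [2] (0,0) acc=21 (h:7 v:21)
  [2] (1,0) acc=7 (h:2 v:7)
  [3] (0,0) acc=0 (h:0 v:0)
  [3] (1,0) acc=37 (h:8 v:37)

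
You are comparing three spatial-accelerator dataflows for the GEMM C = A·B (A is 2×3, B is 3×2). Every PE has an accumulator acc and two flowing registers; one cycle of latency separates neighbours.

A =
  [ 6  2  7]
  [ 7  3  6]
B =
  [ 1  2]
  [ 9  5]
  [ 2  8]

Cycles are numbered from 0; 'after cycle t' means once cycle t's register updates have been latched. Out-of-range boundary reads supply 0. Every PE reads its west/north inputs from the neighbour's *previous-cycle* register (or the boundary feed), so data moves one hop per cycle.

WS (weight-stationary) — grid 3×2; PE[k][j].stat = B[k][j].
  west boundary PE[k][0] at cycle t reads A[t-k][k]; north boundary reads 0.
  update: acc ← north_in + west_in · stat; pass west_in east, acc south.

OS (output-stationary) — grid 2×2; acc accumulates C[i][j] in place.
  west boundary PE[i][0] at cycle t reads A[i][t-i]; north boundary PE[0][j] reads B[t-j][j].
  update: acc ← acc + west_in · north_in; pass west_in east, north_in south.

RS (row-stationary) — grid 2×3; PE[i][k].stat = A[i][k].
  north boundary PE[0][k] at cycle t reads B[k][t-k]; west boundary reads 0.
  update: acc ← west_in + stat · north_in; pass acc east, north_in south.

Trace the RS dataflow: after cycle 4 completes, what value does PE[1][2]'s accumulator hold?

PE[1][2].acc = 77

RS (2×3). Following PE[1][2] plus its west/north inputs:
  @0  [0,2]  acc 0  |  →0  ↓0
  @0  [1,1]  acc 0  |  →0  ↓0
  @0  [1,2]  acc 0  |  →0  ↓0
  @1  [0,2]  acc 0  |  →0  ↓0
  @1  [1,1]  acc 0  |  →0  ↓0
  @1  [1,2]  acc 0  |  →0  ↓0
  @2  [0,2]  acc 38  |  →38  ↓2
  @2  [1,1]  acc 34  |  →34  ↓9
  @2  [1,2]  acc 0  |  →0  ↓0
  @3  [0,2]  acc 78  |  →78  ↓8
  @3  [1,1]  acc 29  |  →29  ↓5
  @3  [1,2]  acc 46  |  →46  ↓2
  @4  [0,2]  acc 0  |  →0  ↓0
  @4  [1,1]  acc 0  |  →0  ↓0
  @4  [1,2]  acc 77  |  →77  ↓8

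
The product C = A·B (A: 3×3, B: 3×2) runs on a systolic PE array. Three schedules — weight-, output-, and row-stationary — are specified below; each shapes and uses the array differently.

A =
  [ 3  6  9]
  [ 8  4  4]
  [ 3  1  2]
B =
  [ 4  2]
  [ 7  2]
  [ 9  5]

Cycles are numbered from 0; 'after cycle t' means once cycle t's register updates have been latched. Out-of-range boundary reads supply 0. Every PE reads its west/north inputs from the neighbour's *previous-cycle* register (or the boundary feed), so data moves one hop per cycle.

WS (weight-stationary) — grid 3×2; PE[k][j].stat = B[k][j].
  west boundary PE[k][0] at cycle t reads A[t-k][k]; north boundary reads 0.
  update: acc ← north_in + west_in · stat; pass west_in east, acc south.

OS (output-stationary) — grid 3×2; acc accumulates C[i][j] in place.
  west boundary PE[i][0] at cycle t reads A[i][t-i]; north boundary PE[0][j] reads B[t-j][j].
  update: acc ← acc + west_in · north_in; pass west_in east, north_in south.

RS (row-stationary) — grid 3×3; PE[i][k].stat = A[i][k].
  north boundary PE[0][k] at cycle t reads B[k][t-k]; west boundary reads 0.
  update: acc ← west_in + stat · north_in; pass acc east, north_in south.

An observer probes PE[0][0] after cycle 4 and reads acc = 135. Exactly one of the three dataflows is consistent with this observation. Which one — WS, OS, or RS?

WS (3×2 grid), PE[0][0]:
  c0 r0c0: 12 / 3 / 12
  c1 r0c0: 32 / 8 / 32
  c2 r0c0: 12 / 3 / 12
  c3 r0c0: 0 / 0 / 0
  c4 r0c0: 0 / 0 / 0
OS (3×2 grid), PE[0][0]:
  c0 r0c0: 12 / 3 / 4
  c1 r0c0: 54 / 6 / 7
  c2 r0c0: 135 / 9 / 9
  c3 r0c0: 135 / 0 / 0
  c4 r0c0: 135 / 0 / 0
RS (3×3 grid), PE[0][0]:
  c0 r0c0: 12 / 12 / 4
  c1 r0c0: 6 / 6 / 2
  c2 r0c0: 0 / 0 / 0
  c3 r0c0: 0 / 0 / 0
  c4 r0c0: 0 / 0 / 0

dataflow = OS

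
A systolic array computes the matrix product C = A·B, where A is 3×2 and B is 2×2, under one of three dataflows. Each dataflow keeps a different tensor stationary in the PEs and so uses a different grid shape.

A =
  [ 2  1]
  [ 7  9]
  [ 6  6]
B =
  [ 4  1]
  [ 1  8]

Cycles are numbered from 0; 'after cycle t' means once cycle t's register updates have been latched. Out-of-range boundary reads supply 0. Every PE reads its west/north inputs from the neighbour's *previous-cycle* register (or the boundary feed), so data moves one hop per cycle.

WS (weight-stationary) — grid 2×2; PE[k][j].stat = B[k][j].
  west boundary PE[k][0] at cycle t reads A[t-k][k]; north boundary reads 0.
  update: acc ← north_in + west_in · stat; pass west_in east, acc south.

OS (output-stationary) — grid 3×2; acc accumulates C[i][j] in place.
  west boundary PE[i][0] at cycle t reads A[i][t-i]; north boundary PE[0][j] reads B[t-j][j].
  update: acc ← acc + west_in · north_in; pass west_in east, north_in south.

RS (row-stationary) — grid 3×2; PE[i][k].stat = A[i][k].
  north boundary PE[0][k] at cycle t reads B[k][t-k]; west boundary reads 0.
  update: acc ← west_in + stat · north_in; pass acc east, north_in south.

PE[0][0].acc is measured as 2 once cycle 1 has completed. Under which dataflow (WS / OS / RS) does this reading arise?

dataflow = RS

— WS: 2×2; PE[0][0] trace:
  @0  [0,0]  acc 8  |  →2  ↓8
  @1  [0,0]  acc 28  |  →7  ↓28
— OS: 3×2; PE[0][0] trace:
  @0  [0,0]  acc 8  |  →2  ↓4
  @1  [0,0]  acc 9  |  →1  ↓1
— RS: 3×2; PE[0][0] trace:
  @0  [0,0]  acc 8  |  →8  ↓4
  @1  [0,0]  acc 2  |  →2  ↓1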